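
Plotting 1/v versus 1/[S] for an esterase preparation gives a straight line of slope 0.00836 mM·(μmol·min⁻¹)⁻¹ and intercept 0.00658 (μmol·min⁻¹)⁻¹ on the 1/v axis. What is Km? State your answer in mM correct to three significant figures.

y-intercept = 1/Vmax ⇒ Vmax = 152 μmol·min⁻¹; slope = Km/Vmax ⇒ Km = slope × Vmax.
Km = 0.00836 × 152 = 1.27 mM.

1.27 mM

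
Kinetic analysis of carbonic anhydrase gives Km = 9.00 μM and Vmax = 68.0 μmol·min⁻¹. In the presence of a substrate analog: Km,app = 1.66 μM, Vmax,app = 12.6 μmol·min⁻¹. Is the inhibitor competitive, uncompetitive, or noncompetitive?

uncompetitive

Both Km and Vmax decrease by the same factor (~5.41-fold) — characteristic of uncompetitive inhibition.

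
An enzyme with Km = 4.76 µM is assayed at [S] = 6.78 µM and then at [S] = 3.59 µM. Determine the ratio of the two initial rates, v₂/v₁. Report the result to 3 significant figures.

0.732

The fractional saturations are [S]/(Km+[S]) = 6.78/11.54 = 0.5875 and 3.59/8.350 = 0.4299.
v₂/v₁ is just their ratio: 0.4299/0.5875 = 0.732.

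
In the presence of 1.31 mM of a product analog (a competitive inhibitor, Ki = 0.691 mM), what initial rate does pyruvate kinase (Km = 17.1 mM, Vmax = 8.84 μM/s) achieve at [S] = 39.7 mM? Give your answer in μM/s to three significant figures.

3.93 μM/s

With α = 1 + [I]/Ki = 1 + 1.31/0.691 = 2.896, the competitive rate law is v = Vmax[S] / (αKm + [S]).
v = 8.84×39.7 / (2.896×17.1 + 39.7) = 350.9/89.22 = 3.93 μM/s.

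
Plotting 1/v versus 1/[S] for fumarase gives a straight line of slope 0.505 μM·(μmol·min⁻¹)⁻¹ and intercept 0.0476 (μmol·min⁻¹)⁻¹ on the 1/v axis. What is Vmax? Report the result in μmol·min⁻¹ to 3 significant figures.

The y-intercept of a Lineweaver–Burk plot equals 1/Vmax, so Vmax = 1/0.0476 = 21.0 μmol·min⁻¹.

21.0 μmol·min⁻¹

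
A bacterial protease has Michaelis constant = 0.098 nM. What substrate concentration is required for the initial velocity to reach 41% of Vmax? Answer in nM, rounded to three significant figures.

v/Vmax = [S]/(Km+[S]) = 0.41, so [S] = Km·0.41/(1 − 0.41) = 0.098 × 0.6949.
[S] = 0.0681 nM.

0.0681 nM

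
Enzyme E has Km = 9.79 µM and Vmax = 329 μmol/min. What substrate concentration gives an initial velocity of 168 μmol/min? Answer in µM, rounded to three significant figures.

10.2 µM

The required fractional saturation is v/Vmax = 168/329 = 0.5106.
Then [S]/(Km+[S]) = 0.5106 ⇒ [S] = 9.79 × 0.5106/(1 − 0.5106) = 10.2 µM.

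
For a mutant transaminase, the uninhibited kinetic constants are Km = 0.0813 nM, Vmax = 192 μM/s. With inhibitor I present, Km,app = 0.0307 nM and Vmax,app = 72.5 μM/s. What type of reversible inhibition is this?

uncompetitive

Both Km and Vmax decrease by the same factor (~2.65-fold) — characteristic of uncompetitive inhibition.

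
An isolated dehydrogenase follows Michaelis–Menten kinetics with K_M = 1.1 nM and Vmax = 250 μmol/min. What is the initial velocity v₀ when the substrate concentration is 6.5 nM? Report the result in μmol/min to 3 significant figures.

[S]/(Km+[S]) = 6.5/7.600 = 0.8553, the fractional saturation.
v = 0.8553 × Vmax = 0.8553 × 250 = 214 μmol/min.

214 μmol/min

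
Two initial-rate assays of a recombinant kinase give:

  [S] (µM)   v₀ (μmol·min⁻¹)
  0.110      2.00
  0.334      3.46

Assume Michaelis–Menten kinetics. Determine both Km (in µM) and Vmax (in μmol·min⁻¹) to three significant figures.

From v = Vmax[S]/(Km+[S]), each point gives Vmax = v(Km+[S])/[S].
Equating: 2.00(Km+0.110)/0.110 = 3.46(Km+0.334)/0.334.
18.18·Km + 2.00 = 10.36·Km + 3.46, so (18.18 − 10.36)·Km = 3.46 − 2.00.
Km = 1.460/7.823 = 0.187 µM; then Vmax = 2.00(0.187+0.110)/0.110 = 5.39 μmol·min⁻¹.

Km = 0.187 µM; Vmax = 5.39 μmol·min⁻¹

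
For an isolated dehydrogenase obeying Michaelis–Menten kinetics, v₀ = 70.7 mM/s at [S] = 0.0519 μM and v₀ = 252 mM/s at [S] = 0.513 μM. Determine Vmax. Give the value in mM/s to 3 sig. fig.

354 mM/s

In reciprocal form, 1/v = (Km/Vmax)·(1/[S]) + 1/Vmax. The two points give (1/[S], 1/v) = (19.27, 0.01414) and (1.949, 0.003968).
Slope = (0.01414 − 0.003968)/(19.27 − 1.949) = 0.0005876; intercept = 0.01414 − 0.0005876×19.27 = 0.002823.
Vmax = 1/intercept = 354 mM/s; Km = slope × Vmax = 0.0005876 × 354 = 0.208 μM.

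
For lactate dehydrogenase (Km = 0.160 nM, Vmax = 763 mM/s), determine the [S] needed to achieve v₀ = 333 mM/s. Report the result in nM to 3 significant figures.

Rearranging v = Vmax[S]/(Km+[S]) gives [S] = Km·v/(Vmax − v).
[S] = 0.160 × 333 / (763 − 333) = 53.28/430.0 = 0.124 nM.

0.124 nM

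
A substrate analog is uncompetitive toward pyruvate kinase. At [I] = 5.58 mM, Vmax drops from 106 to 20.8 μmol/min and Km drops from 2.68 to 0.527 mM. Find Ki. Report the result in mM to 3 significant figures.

Uncompetitive: Vmax,app = Vmax/α (and Km,app = Km/α) with α = 1 + [I]/Ki.
α = Vmax/Vmax,app = 106/20.8 = 5.096.
Since α = 1 + [I]/Ki, [I]/Ki = 5.096 − 1 = 4.096 and Ki = 5.58/4.096 = 1.36 mM.

1.36 mM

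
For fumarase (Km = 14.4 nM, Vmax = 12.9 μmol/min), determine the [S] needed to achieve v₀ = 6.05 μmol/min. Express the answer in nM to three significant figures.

The required fractional saturation is v/Vmax = 6.05/12.9 = 0.4690.
Then [S]/(Km+[S]) = 0.4690 ⇒ [S] = 14.4 × 0.4690/(1 − 0.4690) = 12.7 nM.

12.7 nM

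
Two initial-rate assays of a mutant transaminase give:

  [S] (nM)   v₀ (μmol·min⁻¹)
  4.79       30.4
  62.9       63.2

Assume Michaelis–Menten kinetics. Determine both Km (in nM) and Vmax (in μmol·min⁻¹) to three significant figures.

In reciprocal form, 1/v = (Km/Vmax)·(1/[S]) + 1/Vmax. The two points give (1/[S], 1/v) = (0.2088, 0.03289) and (0.01590, 0.01582).
Slope = (0.03289 − 0.01582)/(0.2088 − 0.01590) = 0.08852; intercept = 0.03289 − 0.08852×0.2088 = 0.01442.
Vmax = 1/intercept = 69.4 μmol·min⁻¹; Km = slope × Vmax = 0.08852 × 69.4 = 6.14 nM.

Km = 6.14 nM; Vmax = 69.4 μmol·min⁻¹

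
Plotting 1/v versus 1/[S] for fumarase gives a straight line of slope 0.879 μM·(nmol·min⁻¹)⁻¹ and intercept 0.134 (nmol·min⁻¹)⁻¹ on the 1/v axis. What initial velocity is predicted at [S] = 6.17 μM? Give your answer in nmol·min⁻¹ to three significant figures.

The y-intercept is 1/Vmax, so Vmax = 1/0.134 = 7.46 nmol·min⁻¹.
The slope is Km/Vmax, so Km = 0.879 × 7.46 = 6.56 μM.
Then v = 7.46 × 6.17/(6.56 + 6.17) = 3.62 nmol·min⁻¹.

3.62 nmol·min⁻¹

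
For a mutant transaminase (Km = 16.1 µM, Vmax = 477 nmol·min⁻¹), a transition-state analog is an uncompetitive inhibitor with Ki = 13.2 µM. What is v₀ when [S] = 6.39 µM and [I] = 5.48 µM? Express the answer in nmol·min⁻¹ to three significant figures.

121 nmol·min⁻¹

α = 1 + [I]/Ki = 1 + 5.48/13.2 = 1.415.
For an uncompetitive inhibitor, both parameters are divided by α, giving Vmax/α and Km/α: Km,app = 11.4 µM, Vmax,app = 337 nmol·min⁻¹.
v = Vmax,app·[S]/(Km,app + [S]) = 337 × 6.39/(11.4 + 6.39) = 121 nmol·min⁻¹.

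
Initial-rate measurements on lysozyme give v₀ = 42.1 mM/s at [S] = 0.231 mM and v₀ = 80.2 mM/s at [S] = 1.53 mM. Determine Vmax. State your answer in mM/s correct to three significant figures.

95.6 mM/s

From v = Vmax[S]/(Km+[S]), each point gives Vmax = v(Km+[S])/[S].
Equating: 42.1(Km+0.231)/0.231 = 80.2(Km+1.53)/1.53.
182.3·Km + 42.1 = 52.42·Km + 80.2, so (182.3 − 52.42)·Km = 80.2 − 42.1.
Km = 38.10/129.8 = 0.293 mM; then Vmax = 42.1(0.293+0.231)/0.231 = 95.6 mM/s.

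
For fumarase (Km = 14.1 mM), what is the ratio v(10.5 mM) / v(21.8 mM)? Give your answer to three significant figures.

0.703

Since Vmax cancels, v₂/v₁ = [S]₂(Km+[S]₁) / [S]₁(Km+[S]₂).
= 10.5×(14.1+21.8) / (21.8×(14.1+10.5)) = 377.0/536.3 = 0.703.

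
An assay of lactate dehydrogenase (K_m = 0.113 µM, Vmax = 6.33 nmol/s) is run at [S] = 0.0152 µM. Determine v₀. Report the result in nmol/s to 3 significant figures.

0.751 nmol/s

v = Vmax·[S]/(Km + [S]) = 6.33 × 0.0152 / (0.113 + 0.0152)
  = 0.09622 / 0.1282 = 0.751 nmol/s.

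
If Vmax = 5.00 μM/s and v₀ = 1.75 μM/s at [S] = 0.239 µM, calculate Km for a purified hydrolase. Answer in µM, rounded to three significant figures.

v/Vmax = 1.75/5.00 = 0.3500 = [S]/(Km+[S]).
So Km + [S] = [S]/0.3500 = 0.6829 µM, giving Km = 0.6829 − 0.239 = 0.444 µM.

0.444 µM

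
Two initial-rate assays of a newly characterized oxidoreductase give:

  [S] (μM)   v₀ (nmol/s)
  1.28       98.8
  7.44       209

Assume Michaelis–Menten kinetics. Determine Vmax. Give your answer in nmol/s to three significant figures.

From v = Vmax[S]/(Km+[S]), each point gives Vmax = v(Km+[S])/[S].
Equating: 98.8(Km+1.28)/1.28 = 209(Km+7.44)/7.44.
77.19·Km + 98.8 = 28.09·Km + 209, so (77.19 − 28.09)·Km = 209 − 98.8.
Km = 110.2/49.10 = 2.24 μM; then Vmax = 98.8(2.24+1.28)/1.28 = 272 nmol/s.

272 nmol/s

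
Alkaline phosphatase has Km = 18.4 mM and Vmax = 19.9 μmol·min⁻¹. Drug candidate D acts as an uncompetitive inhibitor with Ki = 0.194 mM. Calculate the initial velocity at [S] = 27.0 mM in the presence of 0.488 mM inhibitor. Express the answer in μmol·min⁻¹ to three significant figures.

4.74 μmol·min⁻¹

With α = 1 + [I]/Ki = 1 + 0.488/0.194 = 3.515, the uncompetitive rate law is v = (Vmax/α)·[S] / (Km/α + [S]).
v = (19.9/3.515)×27.0 / (18.4/3.515 + 27.0) = 152.8/32.23 = 4.74 μmol·min⁻¹.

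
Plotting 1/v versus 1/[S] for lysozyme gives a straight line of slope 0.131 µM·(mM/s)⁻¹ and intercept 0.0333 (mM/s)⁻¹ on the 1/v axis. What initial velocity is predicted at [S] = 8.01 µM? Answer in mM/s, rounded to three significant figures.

20.1 mM/s

The y-intercept is 1/Vmax, so Vmax = 1/0.0333 = 30.0 mM/s.
The slope is Km/Vmax, so Km = 0.131 × 30.0 = 3.93 µM.
Then v = 30.0 × 8.01/(3.93 + 8.01) = 20.1 mM/s.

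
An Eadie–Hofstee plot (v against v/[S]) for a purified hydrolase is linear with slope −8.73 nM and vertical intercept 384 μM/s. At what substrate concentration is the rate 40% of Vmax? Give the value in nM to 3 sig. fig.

The Eadie–Hofstee slope gives Km = 8.73 nM (slope = −Km).
v/Vmax = [S]/(Km+[S]) = 0.4 ⇒ [S] = Km·0.4/(1−0.4) = 8.73 × 0.6667 = 5.82 nM.

5.82 nM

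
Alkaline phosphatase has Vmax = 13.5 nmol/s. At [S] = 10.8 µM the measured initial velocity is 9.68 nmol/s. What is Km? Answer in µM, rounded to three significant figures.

From v = Vmax[S]/(Km+[S]), Km = [S](Vmax − v)/v.
Km = 10.8 × (13.5 − 9.68) / 9.68 = 41.26/9.68 = 4.26 µM.

4.26 µM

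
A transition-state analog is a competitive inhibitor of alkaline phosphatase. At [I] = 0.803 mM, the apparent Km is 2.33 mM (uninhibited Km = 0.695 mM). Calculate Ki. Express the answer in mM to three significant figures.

0.341 mM

Competitive: Km,app = α·Km with α = 1 + [I]/Ki.
α = Km,app/Km = 2.33/0.695 = 3.353.
Since α = 1 + [I]/Ki, [I]/Ki = 3.353 − 1 = 2.353 and Ki = 0.803/2.353 = 0.341 mM.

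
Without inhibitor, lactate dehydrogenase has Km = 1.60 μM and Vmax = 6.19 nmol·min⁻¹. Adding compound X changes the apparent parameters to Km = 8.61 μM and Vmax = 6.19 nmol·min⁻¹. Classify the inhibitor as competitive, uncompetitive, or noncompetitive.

Km increases (1.60 → 8.61 μM) while Vmax is unchanged — the hallmark of competitive inhibition.

competitive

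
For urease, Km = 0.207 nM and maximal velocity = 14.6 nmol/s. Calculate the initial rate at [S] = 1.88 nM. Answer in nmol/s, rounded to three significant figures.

v = Vmax·[S]/(Km + [S]) = 14.6 × 1.88 / (0.207 + 1.88)
  = 27.45 / 2.087 = 13.2 nmol/s.

13.2 nmol/s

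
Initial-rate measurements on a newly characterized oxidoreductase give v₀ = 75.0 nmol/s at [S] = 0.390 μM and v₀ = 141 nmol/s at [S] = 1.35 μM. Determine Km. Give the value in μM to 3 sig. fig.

In reciprocal form, 1/v = (Km/Vmax)·(1/[S]) + 1/Vmax. The two points give (1/[S], 1/v) = (2.564, 0.01333) and (0.7407, 0.007092).
Slope = (0.01333 − 0.007092)/(2.564 − 0.7407) = 0.003423; intercept = 0.01333 − 0.003423×2.564 = 0.004557.
Vmax = 1/intercept = 219 nmol/s; Km = slope × Vmax = 0.003423 × 219 = 0.751 μM.

0.751 μM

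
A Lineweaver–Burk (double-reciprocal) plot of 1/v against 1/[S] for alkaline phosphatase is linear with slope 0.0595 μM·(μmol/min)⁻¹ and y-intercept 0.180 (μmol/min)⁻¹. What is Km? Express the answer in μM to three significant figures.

y-intercept = 1/Vmax ⇒ Vmax = 5.56 μmol/min; slope = Km/Vmax ⇒ Km = slope × Vmax.
Km = 0.0595 × 5.56 = 0.331 μM.

0.331 μM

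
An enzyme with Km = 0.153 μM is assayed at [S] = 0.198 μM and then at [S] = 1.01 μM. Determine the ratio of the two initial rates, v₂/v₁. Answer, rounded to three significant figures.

Since Vmax cancels, v₂/v₁ = [S]₂(Km+[S]₁) / [S]₁(Km+[S]₂).
= 1.01×(0.153+0.198) / (0.198×(0.153+1.01)) = 0.3545/0.2303 = 1.54.

1.54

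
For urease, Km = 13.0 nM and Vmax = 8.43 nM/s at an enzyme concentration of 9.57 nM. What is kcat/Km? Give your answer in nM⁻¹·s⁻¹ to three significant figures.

kcat = Vmax/[E]total = 8.43/9.57 = 0.881 s⁻¹.
kcat/Km = 0.881/13.0 = 0.0678 nM⁻¹·s⁻¹.

0.0678 nM⁻¹·s⁻¹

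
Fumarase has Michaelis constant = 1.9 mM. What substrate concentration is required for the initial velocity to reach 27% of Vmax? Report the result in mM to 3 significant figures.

v/Vmax = [S]/(Km+[S]) = 0.27, so [S] = Km·0.27/(1 − 0.27) = 1.9 × 0.3699.
[S] = 0.703 mM.

0.703 mM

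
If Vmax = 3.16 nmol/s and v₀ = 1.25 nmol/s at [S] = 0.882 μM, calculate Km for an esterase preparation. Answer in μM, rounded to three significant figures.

v/Vmax = 1.25/3.16 = 0.3956 = [S]/(Km+[S]).
So Km + [S] = [S]/0.3956 = 2.230 μM, giving Km = 2.230 − 0.882 = 1.35 μM.

1.35 μM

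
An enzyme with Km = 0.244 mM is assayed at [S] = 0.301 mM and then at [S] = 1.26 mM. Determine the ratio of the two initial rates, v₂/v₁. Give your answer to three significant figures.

1.52

Since Vmax cancels, v₂/v₁ = [S]₂(Km+[S]₁) / [S]₁(Km+[S]₂).
= 1.26×(0.244+0.301) / (0.301×(0.244+1.26)) = 0.6867/0.4527 = 1.52.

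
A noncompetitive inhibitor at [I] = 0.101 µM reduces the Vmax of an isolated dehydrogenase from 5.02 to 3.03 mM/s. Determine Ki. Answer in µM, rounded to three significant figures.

0.154 µM

Noncompetitive: Vmax,app = Vmax/α with α = 1 + [I]/Ki.
α = Vmax/Vmax,app = 5.02/3.03 = 1.657.
Since α = 1 + [I]/Ki, [I]/Ki = 1.657 − 1 = 0.6568 and Ki = 0.101/0.6568 = 0.154 µM.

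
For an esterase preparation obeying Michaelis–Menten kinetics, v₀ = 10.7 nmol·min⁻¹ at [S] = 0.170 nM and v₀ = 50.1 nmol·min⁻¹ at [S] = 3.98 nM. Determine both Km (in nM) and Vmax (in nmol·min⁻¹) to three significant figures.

Km = 0.782 nM; Vmax = 59.9 nmol·min⁻¹

In reciprocal form, 1/v = (Km/Vmax)·(1/[S]) + 1/Vmax. The two points give (1/[S], 1/v) = (5.882, 0.09346) and (0.2513, 0.01996).
Slope = (0.09346 − 0.01996)/(5.882 − 0.2513) = 0.01305; intercept = 0.09346 − 0.01305×5.882 = 0.01668.
Vmax = 1/intercept = 59.9 nmol·min⁻¹; Km = slope × Vmax = 0.01305 × 59.9 = 0.782 nM.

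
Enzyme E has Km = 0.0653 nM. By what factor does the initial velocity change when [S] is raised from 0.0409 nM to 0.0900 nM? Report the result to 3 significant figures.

1.50

Since Vmax cancels, v₂/v₁ = [S]₂(Km+[S]₁) / [S]₁(Km+[S]₂).
= 0.0900×(0.0653+0.0409) / (0.0409×(0.0653+0.0900)) = 0.009558/0.006352 = 1.50.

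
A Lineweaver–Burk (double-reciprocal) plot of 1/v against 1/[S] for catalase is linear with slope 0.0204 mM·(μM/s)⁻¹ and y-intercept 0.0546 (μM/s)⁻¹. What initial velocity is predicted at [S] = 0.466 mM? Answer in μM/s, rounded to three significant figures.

The y-intercept is 1/Vmax, so Vmax = 1/0.0546 = 18.3 μM/s.
The slope is Km/Vmax, so Km = 0.0204 × 18.3 = 0.374 mM.
Then v = 18.3 × 0.466/(0.374 + 0.466) = 10.2 μM/s.

10.2 μM/s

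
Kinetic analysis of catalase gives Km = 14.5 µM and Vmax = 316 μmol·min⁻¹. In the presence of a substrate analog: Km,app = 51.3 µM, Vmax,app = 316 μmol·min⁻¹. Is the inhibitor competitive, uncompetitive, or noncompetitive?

competitive

Km increases (14.5 → 51.3 µM) while Vmax is unchanged — the hallmark of competitive inhibition.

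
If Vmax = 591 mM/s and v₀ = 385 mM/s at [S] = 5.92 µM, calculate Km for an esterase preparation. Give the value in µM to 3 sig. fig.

From v = Vmax[S]/(Km+[S]), Km = [S](Vmax − v)/v.
Km = 5.92 × (591 − 385) / 385 = 1220/385 = 3.17 µM.

3.17 µM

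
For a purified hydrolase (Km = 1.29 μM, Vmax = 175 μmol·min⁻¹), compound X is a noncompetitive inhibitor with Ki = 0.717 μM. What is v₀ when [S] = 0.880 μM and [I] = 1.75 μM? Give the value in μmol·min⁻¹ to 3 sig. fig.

With α = 1 + [I]/Ki = 1 + 1.75/0.717 = 3.441, the noncompetitive rate law is v = (Vmax/α)·[S] / (Km + [S]).
v = (175/3.441)×0.880 / (1.29 + 0.880) = 44.76/2.170 = 20.6 μmol·min⁻¹.

20.6 μmol·min⁻¹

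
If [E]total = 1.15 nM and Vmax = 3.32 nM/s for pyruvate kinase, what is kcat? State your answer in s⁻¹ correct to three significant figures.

kcat = Vmax/[E]total = 3.32 nM/s / 1.15 nM = 2.89 s⁻¹.

2.89 s⁻¹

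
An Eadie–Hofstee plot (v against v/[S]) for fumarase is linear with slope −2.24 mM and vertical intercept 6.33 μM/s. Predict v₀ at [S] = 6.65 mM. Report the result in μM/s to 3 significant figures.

4.74 μM/s

In the Eadie–Hofstee form v = Vmax − Km·(v/[S]), the slope is −Km and the intercept is Vmax, so Km = 2.24 mM and Vmax = 6.33 μM/s.
v = 6.33 × 6.65/(2.24 + 6.65) = 4.74 μM/s.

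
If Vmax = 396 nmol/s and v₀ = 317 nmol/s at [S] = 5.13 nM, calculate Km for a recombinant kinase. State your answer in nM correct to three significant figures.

1.28 nM

From v = Vmax[S]/(Km+[S]), Km = [S](Vmax − v)/v.
Km = 5.13 × (396 − 317) / 317 = 405.3/317 = 1.28 nM.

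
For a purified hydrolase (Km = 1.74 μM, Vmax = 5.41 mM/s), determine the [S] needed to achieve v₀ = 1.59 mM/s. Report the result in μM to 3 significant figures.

0.724 μM

Rearranging v = Vmax[S]/(Km+[S]) gives [S] = Km·v/(Vmax − v).
[S] = 1.74 × 1.59 / (5.41 − 1.59) = 2.767/3.820 = 0.724 μM.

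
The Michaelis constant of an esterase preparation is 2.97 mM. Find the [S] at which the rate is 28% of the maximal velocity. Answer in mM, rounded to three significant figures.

v/Vmax = [S]/(Km+[S]) = 0.28, so [S] = Km·0.28/(1 − 0.28) = 2.97 × 0.3889.
[S] = 1.16 mM.

1.16 mM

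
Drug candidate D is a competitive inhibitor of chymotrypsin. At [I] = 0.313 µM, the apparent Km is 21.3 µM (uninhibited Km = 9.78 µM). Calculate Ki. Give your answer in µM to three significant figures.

0.266 µM

Competitive: Km,app = α·Km with α = 1 + [I]/Ki.
α = Km,app/Km = 21.3/9.78 = 2.178.
Since α = 1 + [I]/Ki, [I]/Ki = 2.178 − 1 = 1.178 and Ki = 0.313/1.178 = 0.266 µM.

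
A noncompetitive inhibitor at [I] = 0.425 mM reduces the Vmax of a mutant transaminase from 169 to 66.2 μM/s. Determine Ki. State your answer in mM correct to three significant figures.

Noncompetitive: Vmax,app = Vmax/α with α = 1 + [I]/Ki.
α = Vmax/Vmax,app = 169/66.2 = 2.553.
Ki = [I]/(α − 1) = 0.425/1.553 = 0.274 mM.

0.274 mM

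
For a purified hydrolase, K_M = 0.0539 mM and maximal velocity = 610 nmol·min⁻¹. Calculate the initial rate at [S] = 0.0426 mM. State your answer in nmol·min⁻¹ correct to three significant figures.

269 nmol·min⁻¹

v = Vmax·[S]/(Km + [S]) = 610 × 0.0426 / (0.0539 + 0.0426)
  = 25.99 / 0.09650 = 269 nmol·min⁻¹.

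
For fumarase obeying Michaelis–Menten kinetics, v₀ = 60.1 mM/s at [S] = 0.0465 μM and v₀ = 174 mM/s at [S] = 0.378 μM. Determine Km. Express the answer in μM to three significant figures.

In reciprocal form, 1/v = (Km/Vmax)·(1/[S]) + 1/Vmax. The two points give (1/[S], 1/v) = (21.51, 0.01664) and (2.646, 0.005747).
Slope = (0.01664 − 0.005747)/(21.51 − 2.646) = 0.0005775; intercept = 0.01664 − 0.0005775×21.51 = 0.004219.
Vmax = 1/intercept = 237 mM/s; Km = slope × Vmax = 0.0005775 × 237 = 0.137 μM.

0.137 μM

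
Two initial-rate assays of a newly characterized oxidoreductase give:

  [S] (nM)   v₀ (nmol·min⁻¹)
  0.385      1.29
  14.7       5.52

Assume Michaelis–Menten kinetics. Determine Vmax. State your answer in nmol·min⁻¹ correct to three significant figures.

6.05 nmol·min⁻¹

In reciprocal form, 1/v = (Km/Vmax)·(1/[S]) + 1/Vmax. The two points give (1/[S], 1/v) = (2.597, 0.7752) and (0.06803, 0.1812).
Slope = (0.7752 − 0.1812)/(2.597 − 0.06803) = 0.2349; intercept = 0.7752 − 0.2349×2.597 = 0.1652.
Vmax = 1/intercept = 6.05 nmol·min⁻¹; Km = slope × Vmax = 0.2349 × 6.05 = 1.42 nM.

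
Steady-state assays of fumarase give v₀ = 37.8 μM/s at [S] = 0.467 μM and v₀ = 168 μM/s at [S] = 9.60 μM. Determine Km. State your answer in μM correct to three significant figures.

In reciprocal form, 1/v = (Km/Vmax)·(1/[S]) + 1/Vmax. The two points give (1/[S], 1/v) = (2.141, 0.02646) and (0.1042, 0.005952).
Slope = (0.02646 − 0.005952)/(2.141 − 0.1042) = 0.01006; intercept = 0.02646 − 0.01006×2.141 = 0.004904.
Vmax = 1/intercept = 204 μM/s; Km = slope × Vmax = 0.01006 × 204 = 2.05 μM.

2.05 μM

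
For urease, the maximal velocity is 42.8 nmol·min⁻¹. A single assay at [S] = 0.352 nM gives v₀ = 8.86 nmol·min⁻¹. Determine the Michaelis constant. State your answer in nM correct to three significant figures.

v/Vmax = 8.86/42.8 = 0.2070 = [S]/(Km+[S]).
So Km + [S] = [S]/0.2070 = 1.700 nM, giving Km = 1.700 − 0.352 = 1.35 nM.

1.35 nM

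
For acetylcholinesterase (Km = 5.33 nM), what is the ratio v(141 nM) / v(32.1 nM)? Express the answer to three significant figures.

1.12

Since Vmax cancels, v₂/v₁ = [S]₂(Km+[S]₁) / [S]₁(Km+[S]₂).
= 141×(5.33+32.1) / (32.1×(5.33+141)) = 5278/4697 = 1.12.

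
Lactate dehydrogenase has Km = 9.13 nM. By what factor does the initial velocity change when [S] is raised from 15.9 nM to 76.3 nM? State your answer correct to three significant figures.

1.41

Since Vmax cancels, v₂/v₁ = [S]₂(Km+[S]₁) / [S]₁(Km+[S]₂).
= 76.3×(9.13+15.9) / (15.9×(9.13+76.3)) = 1910/1358 = 1.41.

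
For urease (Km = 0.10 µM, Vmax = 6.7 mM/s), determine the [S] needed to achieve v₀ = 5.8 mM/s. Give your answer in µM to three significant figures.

The required fractional saturation is v/Vmax = 5.8/6.7 = 0.8657.
Then [S]/(Km+[S]) = 0.8657 ⇒ [S] = 0.10 × 0.8657/(1 − 0.8657) = 0.644 µM.

0.644 µM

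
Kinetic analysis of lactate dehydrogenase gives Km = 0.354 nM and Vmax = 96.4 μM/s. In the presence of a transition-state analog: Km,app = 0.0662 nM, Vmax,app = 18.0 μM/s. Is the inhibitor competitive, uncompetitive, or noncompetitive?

Both Km and Vmax decrease by the same factor (~5.35-fold) — characteristic of uncompetitive inhibition.

uncompetitive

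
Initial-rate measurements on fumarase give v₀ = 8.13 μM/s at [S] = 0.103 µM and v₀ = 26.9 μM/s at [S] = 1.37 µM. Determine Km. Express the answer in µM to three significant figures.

0.317 µM

In reciprocal form, 1/v = (Km/Vmax)·(1/[S]) + 1/Vmax. The two points give (1/[S], 1/v) = (9.709, 0.1230) and (0.7299, 0.03717).
Slope = (0.1230 − 0.03717)/(9.709 − 0.7299) = 0.009559; intercept = 0.1230 − 0.009559×9.709 = 0.03020.
Vmax = 1/intercept = 33.1 μM/s; Km = slope × Vmax = 0.009559 × 33.1 = 0.317 µM.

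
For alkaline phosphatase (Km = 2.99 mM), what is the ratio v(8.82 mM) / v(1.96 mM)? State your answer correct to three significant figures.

1.89

Since Vmax cancels, v₂/v₁ = [S]₂(Km+[S]₁) / [S]₁(Km+[S]₂).
= 8.82×(2.99+1.96) / (1.96×(2.99+8.82)) = 43.66/23.15 = 1.89.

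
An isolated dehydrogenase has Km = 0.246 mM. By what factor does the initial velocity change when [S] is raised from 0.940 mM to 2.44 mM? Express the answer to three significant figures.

1.15

The fractional saturations are [S]/(Km+[S]) = 0.940/1.186 = 0.7926 and 2.44/2.686 = 0.9084.
v₂/v₁ is just their ratio: 0.9084/0.7926 = 1.15.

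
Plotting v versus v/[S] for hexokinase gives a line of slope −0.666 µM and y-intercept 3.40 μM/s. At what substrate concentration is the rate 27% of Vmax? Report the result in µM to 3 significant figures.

0.246 µM

The Eadie–Hofstee slope gives Km = 0.666 µM (slope = −Km).
v/Vmax = [S]/(Km+[S]) = 0.27 ⇒ [S] = Km·0.27/(1−0.27) = 0.666 × 0.3699 = 0.246 µM.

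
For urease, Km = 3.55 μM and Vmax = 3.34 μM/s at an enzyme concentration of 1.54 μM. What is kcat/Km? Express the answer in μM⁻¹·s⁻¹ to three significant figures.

0.611 μM⁻¹·s⁻¹

kcat = Vmax/[E]total = 3.34/1.54 = 2.17 s⁻¹.
kcat/Km = 2.17/3.55 = 0.611 μM⁻¹·s⁻¹.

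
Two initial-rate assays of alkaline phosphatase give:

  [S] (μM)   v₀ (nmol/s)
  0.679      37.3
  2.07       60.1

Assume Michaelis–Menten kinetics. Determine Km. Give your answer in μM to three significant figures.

From v = Vmax[S]/(Km+[S]), each point gives Vmax = v(Km+[S])/[S].
Equating: 37.3(Km+0.679)/0.679 = 60.1(Km+2.07)/2.07.
54.93·Km + 37.3 = 29.03·Km + 60.1, so (54.93 − 29.03)·Km = 60.1 − 37.3.
Km = 22.80/25.90 = 0.880 μM; then Vmax = 37.3(0.880+0.679)/0.679 = 85.7 nmol/s.

0.880 μM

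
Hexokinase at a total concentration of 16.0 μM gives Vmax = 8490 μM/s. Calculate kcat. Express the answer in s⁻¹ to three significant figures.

kcat = Vmax/[E]total = 8490 μM/s / 16.0 μM = 531 s⁻¹.

531 s⁻¹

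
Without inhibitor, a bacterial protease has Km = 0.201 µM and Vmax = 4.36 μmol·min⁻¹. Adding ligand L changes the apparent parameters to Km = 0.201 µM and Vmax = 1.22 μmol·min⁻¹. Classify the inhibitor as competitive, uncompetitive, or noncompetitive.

noncompetitive

Vmax decreases (4.36 → 1.22 μmol·min⁻¹) while Km is unchanged — pure noncompetitive inhibition.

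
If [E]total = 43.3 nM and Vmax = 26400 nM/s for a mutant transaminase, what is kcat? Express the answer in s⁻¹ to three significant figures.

kcat = Vmax/[E]total = 26400 nM/s / 43.3 nM = 610 s⁻¹.

610 s⁻¹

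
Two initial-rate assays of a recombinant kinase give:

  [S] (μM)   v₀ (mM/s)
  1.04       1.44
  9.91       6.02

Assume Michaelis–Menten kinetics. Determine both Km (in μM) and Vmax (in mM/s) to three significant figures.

From v = Vmax[S]/(Km+[S]), each point gives Vmax = v(Km+[S])/[S].
Equating: 1.44(Km+1.04)/1.04 = 6.02(Km+9.91)/9.91.
1.385·Km + 1.44 = 0.6075·Km + 6.02, so (1.385 − 0.6075)·Km = 6.02 − 1.44.
Km = 4.580/0.7771 = 5.89 μM; then Vmax = 1.44(5.89+1.04)/1.04 = 9.60 mM/s.

Km = 5.89 μM; Vmax = 9.60 mM/s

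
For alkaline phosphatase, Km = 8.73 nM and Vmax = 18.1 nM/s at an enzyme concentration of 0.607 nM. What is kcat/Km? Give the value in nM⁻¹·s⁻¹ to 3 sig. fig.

3.42 nM⁻¹·s⁻¹

kcat = Vmax/[E]total = 18.1/0.607 = 29.8 s⁻¹.
kcat/Km = 29.8/8.73 = 3.42 nM⁻¹·s⁻¹.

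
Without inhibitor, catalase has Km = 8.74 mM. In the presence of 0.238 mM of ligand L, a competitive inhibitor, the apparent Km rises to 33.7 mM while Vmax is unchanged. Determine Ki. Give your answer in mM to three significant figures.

Competitive: Km,app = α·Km with α = 1 + [I]/Ki.
α = Km,app/Km = 33.7/8.74 = 3.856.
Ki = [I]/(α − 1) = 0.238/2.856 = 0.0833 mM.

0.0833 mM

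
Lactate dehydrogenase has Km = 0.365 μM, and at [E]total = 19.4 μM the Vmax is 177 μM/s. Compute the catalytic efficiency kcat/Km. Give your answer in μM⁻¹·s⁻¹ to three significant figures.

kcat = Vmax/[E]total = 177/19.4 = 9.12 s⁻¹.
kcat/Km = 9.12/0.365 = 25.0 μM⁻¹·s⁻¹.

25.0 μM⁻¹·s⁻¹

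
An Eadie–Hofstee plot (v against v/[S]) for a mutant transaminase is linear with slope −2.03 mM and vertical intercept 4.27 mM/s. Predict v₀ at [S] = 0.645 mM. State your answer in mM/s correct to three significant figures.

1.03 mM/s

In the Eadie–Hofstee form v = Vmax − Km·(v/[S]), the slope is −Km and the intercept is Vmax, so Km = 2.03 mM and Vmax = 4.27 mM/s.
v = 4.27 × 0.645/(2.03 + 0.645) = 1.03 mM/s.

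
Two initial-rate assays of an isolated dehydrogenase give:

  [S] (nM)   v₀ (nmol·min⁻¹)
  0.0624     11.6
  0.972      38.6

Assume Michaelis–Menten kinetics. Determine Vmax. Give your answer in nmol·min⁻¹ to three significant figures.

In reciprocal form, 1/v = (Km/Vmax)·(1/[S]) + 1/Vmax. The two points give (1/[S], 1/v) = (16.03, 0.08621) and (1.029, 0.02591).
Slope = (0.08621 − 0.02591)/(16.03 − 1.029) = 0.004021; intercept = 0.08621 − 0.004021×16.03 = 0.02177.
Vmax = 1/intercept = 45.9 nmol·min⁻¹; Km = slope × Vmax = 0.004021 × 45.9 = 0.185 nM.

45.9 nmol·min⁻¹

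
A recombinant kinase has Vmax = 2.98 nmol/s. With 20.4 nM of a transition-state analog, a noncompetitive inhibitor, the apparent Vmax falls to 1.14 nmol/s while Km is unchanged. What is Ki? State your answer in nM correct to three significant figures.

Noncompetitive: Vmax,app = Vmax/α with α = 1 + [I]/Ki.
α = Vmax/Vmax,app = 2.98/1.14 = 2.614.
Since α = 1 + [I]/Ki, [I]/Ki = 2.614 − 1 = 1.614 and Ki = 20.4/1.614 = 12.6 nM.

12.6 nM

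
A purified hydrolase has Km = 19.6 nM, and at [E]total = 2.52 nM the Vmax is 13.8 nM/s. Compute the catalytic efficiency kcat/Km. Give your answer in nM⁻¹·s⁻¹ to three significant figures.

0.279 nM⁻¹·s⁻¹

kcat = Vmax/[E]total = 13.8/2.52 = 5.48 s⁻¹.
kcat/Km = 5.48/19.6 = 0.279 nM⁻¹·s⁻¹.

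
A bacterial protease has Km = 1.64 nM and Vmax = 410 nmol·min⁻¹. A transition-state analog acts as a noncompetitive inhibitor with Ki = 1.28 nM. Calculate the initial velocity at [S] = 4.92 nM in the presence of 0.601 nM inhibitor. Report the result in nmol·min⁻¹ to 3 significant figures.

209 nmol·min⁻¹

With α = 1 + [I]/Ki = 1 + 0.601/1.28 = 1.470, the noncompetitive rate law is v = (Vmax/α)·[S] / (Km + [S]).
v = (410/1.470)×4.92 / (1.64 + 4.92) = 1373/6.560 = 209 nmol·min⁻¹.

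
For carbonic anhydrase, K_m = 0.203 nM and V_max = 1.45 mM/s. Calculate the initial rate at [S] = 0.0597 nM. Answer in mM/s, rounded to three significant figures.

[S]/(Km+[S]) = 0.0597/0.2627 = 0.2273, the fractional saturation.
v = 0.2273 × Vmax = 0.2273 × 1.45 = 0.330 mM/s.

0.330 mM/s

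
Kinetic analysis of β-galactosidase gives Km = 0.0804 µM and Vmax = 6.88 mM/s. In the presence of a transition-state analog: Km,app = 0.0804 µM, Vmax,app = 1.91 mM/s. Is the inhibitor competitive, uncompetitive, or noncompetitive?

Vmax decreases (6.88 → 1.91 mM/s) while Km is unchanged — pure noncompetitive inhibition.

noncompetitive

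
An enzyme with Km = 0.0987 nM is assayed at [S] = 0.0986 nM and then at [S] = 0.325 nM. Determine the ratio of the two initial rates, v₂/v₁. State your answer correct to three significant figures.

Since Vmax cancels, v₂/v₁ = [S]₂(Km+[S]₁) / [S]₁(Km+[S]₂).
= 0.325×(0.0987+0.0986) / (0.0986×(0.0987+0.325)) = 0.06412/0.04178 = 1.53.

1.53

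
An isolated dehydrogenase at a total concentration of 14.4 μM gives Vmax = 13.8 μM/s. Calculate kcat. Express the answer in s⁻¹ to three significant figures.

0.958 s⁻¹

kcat = Vmax/[E]total = 13.8 μM/s / 14.4 μM = 0.958 s⁻¹.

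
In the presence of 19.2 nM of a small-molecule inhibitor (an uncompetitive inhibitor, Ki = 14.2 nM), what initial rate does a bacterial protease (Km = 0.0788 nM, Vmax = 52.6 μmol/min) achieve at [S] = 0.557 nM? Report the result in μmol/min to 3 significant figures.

With α = 1 + [I]/Ki = 1 + 19.2/14.2 = 2.352, the uncompetitive rate law is v = (Vmax/α)·[S] / (Km/α + [S]).
v = (52.6/2.352)×0.557 / (0.0788/2.352 + 0.557) = 12.46/0.5905 = 21.1 μmol/min.

21.1 μmol/min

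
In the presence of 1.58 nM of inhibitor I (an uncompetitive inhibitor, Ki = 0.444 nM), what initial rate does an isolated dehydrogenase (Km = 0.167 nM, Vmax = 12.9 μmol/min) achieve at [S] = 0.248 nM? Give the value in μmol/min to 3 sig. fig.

2.47 μmol/min

α = 1 + [I]/Ki = 1 + 1.58/0.444 = 4.559.
For an uncompetitive inhibitor, both parameters are divided by α, giving Vmax/α and Km/α: Km,app = 0.0366 nM, Vmax,app = 2.83 μmol/min.
v = Vmax,app·[S]/(Km,app + [S]) = 2.83 × 0.248/(0.0366 + 0.248) = 2.47 μmol/min.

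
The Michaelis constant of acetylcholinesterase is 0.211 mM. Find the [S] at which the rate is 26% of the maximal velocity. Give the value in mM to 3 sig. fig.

v/Vmax = [S]/(Km+[S]) = 0.26, so [S] = Km·0.26/(1 − 0.26) = 0.211 × 0.3514.
[S] = 0.0741 mM.

0.0741 mM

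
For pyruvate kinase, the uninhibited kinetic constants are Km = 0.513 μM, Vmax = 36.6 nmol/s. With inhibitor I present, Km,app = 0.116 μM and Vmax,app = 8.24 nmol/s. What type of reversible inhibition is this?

Both Km and Vmax decrease by the same factor (~4.44-fold) — characteristic of uncompetitive inhibition.

uncompetitive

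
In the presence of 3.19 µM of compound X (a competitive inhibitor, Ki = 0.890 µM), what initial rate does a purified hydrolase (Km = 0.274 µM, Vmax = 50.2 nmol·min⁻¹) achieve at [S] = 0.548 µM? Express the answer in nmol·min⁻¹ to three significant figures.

15.2 nmol·min⁻¹

α = 1 + [I]/Ki = 1 + 3.19/0.890 = 4.584.
For a competitive inhibitor, Vmax is unchanged and the apparent Km becomes α·Km: Km,app = 1.26 µM, Vmax,app = 50.2 nmol·min⁻¹.
v = Vmax,app·[S]/(Km,app + [S]) = 50.2 × 0.548/(1.26 + 0.548) = 15.2 nmol·min⁻¹.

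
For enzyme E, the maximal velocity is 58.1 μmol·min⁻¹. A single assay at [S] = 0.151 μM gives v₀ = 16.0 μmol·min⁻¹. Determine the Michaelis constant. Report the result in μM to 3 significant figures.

0.397 μM

From v = Vmax[S]/(Km+[S]), Km = [S](Vmax − v)/v.
Km = 0.151 × (58.1 − 16.0) / 16.0 = 6.357/16.0 = 0.397 μM.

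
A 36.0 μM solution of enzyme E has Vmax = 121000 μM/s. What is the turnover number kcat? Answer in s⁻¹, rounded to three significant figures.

kcat = Vmax/[E]total = 121000 μM/s / 36.0 μM = 3360 s⁻¹.

3360 s⁻¹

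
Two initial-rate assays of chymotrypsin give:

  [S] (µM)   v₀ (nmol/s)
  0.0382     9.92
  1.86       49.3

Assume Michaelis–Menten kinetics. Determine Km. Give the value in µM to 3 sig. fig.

0.169 µM

From v = Vmax[S]/(Km+[S]), each point gives Vmax = v(Km+[S])/[S].
Equating: 9.92(Km+0.0382)/0.0382 = 49.3(Km+1.86)/1.86.
259.7·Km + 9.92 = 26.51·Km + 49.3, so (259.7 − 26.51)·Km = 49.3 − 9.92.
Km = 39.38/233.2 = 0.169 µM; then Vmax = 9.92(0.169+0.0382)/0.0382 = 53.8 nmol/s.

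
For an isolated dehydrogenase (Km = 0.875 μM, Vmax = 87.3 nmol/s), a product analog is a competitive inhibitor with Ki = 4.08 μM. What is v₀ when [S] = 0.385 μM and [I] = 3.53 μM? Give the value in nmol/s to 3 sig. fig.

With α = 1 + [I]/Ki = 1 + 3.53/4.08 = 1.865, the competitive rate law is v = Vmax[S] / (αKm + [S]).
v = 87.3×0.385 / (1.865×0.875 + 0.385) = 33.61/2.017 = 16.7 nmol/s.

16.7 nmol/s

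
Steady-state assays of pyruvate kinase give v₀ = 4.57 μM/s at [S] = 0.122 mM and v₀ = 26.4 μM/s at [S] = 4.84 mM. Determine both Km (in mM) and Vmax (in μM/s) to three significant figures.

From v = Vmax[S]/(Km+[S]), each point gives Vmax = v(Km+[S])/[S].
Equating: 4.57(Km+0.122)/0.122 = 26.4(Km+4.84)/4.84.
37.46·Km + 4.57 = 5.455·Km + 26.4, so (37.46 − 5.455)·Km = 26.4 − 4.57.
Km = 21.83/32.00 = 0.682 mM; then Vmax = 4.57(0.682+0.122)/0.122 = 30.1 μM/s.

Km = 0.682 mM; Vmax = 30.1 μM/s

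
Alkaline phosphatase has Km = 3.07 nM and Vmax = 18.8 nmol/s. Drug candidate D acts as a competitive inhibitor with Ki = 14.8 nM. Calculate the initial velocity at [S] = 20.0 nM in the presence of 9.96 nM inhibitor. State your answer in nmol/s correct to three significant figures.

15.0 nmol/s

With α = 1 + [I]/Ki = 1 + 9.96/14.8 = 1.673, the competitive rate law is v = Vmax[S] / (αKm + [S]).
v = 18.8×20.0 / (1.673×3.07 + 20.0) = 376.0/25.14 = 15.0 nmol/s.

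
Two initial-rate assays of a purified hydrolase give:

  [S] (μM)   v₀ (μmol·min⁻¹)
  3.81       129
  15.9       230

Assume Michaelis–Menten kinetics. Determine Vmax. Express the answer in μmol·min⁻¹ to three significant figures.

In reciprocal form, 1/v = (Km/Vmax)·(1/[S]) + 1/Vmax. The two points give (1/[S], 1/v) = (0.2625, 0.007752) and (0.06289, 0.004348).
Slope = (0.007752 − 0.004348)/(0.2625 − 0.06289) = 0.01706; intercept = 0.007752 − 0.01706×0.2625 = 0.003275.
Vmax = 1/intercept = 305 μmol·min⁻¹; Km = slope × Vmax = 0.01706 × 305 = 5.21 μM.

305 μmol·min⁻¹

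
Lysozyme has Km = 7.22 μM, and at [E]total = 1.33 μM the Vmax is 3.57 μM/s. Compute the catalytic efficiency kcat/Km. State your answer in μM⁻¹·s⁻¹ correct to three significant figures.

kcat = Vmax/[E]total = 3.57/1.33 = 2.68 s⁻¹.
kcat/Km = 2.68/7.22 = 0.372 μM⁻¹·s⁻¹.

0.372 μM⁻¹·s⁻¹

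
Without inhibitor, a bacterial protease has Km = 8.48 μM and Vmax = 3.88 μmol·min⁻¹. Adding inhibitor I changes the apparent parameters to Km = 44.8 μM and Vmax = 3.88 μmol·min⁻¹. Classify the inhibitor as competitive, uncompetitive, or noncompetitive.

Km increases (8.48 → 44.8 μM) while Vmax is unchanged — the hallmark of competitive inhibition.

competitive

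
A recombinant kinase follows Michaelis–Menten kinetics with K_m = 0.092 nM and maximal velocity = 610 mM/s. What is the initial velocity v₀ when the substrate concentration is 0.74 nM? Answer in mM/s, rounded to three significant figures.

543 mM/s

v = Vmax·[S]/(Km + [S]) = 610 × 0.74 / (0.092 + 0.74)
  = 451.4 / 0.8320 = 543 mM/s.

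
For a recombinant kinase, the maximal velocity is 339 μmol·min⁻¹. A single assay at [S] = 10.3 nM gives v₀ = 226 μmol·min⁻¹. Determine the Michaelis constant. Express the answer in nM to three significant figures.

v/Vmax = 226/339 = 0.6667 = [S]/(Km+[S]).
So Km + [S] = [S]/0.6667 = 15.45 nM, giving Km = 15.45 − 10.3 = 5.15 nM.

5.15 nM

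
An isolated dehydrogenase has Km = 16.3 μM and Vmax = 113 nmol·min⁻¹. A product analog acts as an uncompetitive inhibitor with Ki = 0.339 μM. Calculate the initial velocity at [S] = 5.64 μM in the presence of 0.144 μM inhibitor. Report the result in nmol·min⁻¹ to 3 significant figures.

26.2 nmol·min⁻¹

With α = 1 + [I]/Ki = 1 + 0.144/0.339 = 1.425, the uncompetitive rate law is v = (Vmax/α)·[S] / (Km/α + [S]).
v = (113/1.425)×5.64 / (16.3/1.425 + 5.64) = 447.3/17.08 = 26.2 nmol·min⁻¹.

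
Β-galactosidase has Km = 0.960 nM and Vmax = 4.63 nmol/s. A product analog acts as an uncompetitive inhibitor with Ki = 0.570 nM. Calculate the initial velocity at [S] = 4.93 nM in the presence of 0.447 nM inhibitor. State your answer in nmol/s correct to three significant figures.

α = 1 + [I]/Ki = 1 + 0.447/0.570 = 1.784.
For an uncompetitive inhibitor, both parameters are divided by α, giving Vmax/α and Km/α: Km,app = 0.538 nM, Vmax,app = 2.59 nmol/s.
v = Vmax,app·[S]/(Km,app + [S]) = 2.59 × 4.93/(0.538 + 4.93) = 2.34 nmol/s.

2.34 nmol/s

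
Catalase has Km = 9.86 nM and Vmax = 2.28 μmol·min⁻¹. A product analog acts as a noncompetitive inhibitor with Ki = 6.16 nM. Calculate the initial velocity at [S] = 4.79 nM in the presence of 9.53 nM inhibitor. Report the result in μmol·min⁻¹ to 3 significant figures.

α = 1 + [I]/Ki = 1 + 9.53/6.16 = 2.547.
For a noncompetitive inhibitor, Vmax is reduced to Vmax/α while Km is unchanged: Km,app = 9.86 nM, Vmax,app = 0.895 μmol·min⁻¹.
v = Vmax,app·[S]/(Km,app + [S]) = 0.895 × 4.79/(9.86 + 4.79) = 0.293 μmol·min⁻¹.

0.293 μmol·min⁻¹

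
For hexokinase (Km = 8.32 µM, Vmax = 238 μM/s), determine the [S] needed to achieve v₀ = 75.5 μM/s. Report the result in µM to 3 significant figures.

3.87 µM

Rearranging v = Vmax[S]/(Km+[S]) gives [S] = Km·v/(Vmax − v).
[S] = 8.32 × 75.5 / (238 − 75.5) = 628.2/162.5 = 3.87 µM.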